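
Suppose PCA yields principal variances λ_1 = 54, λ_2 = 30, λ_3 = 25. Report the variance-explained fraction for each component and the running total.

Step 1 — total variance = trace(Sigma) = Σ λ_i = 54 + 30 + 25 = 109.

Step 2 — fraction explained by component i = λ_i / Σ λ:
  PC1: 54/109 = 0.4954
  PC2: 30/109 = 0.2752
  PC3: 25/109 = 0.2294

Step 3 — cumulative fraction after k components = (λ_1 + ... + λ_k) / Σ λ:
  k = 1: 54/109 = 0.4954
  k = 2: (54 + 30)/109 = 84/109 = 0.7706
  k = 3: (54 + 30 + 25)/109 = 109/109 = 1

Summary (fraction, with percent):

explained: PC1 0.4954 (49.54%), PC2 0.2752 (27.52%), PC3 0.2294 (22.94%);  cumulative: 0.4954, 0.7706, 1


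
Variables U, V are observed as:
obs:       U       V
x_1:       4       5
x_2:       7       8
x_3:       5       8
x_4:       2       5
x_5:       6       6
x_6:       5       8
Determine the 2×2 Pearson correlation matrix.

Step 1 — column means:
  mean(U) = (4 + 7 + 5 + 2 + 6 + 5) / 6 = 29/6 = 4.8333
  mean(V) = (5 + 8 + 8 + 5 + 6 + 8) / 6 = 40/6 = 6.6667

Step 2 — sample variances and covariances s[i,j] = (1/(n-1)) · Σ_k (x_{k,i} - mean_i) · (x_{k,j} - mean_j), with n-1 = 5:
  s[U,U] = ((-0.8333)·(-0.8333) + (2.1667)·(2.1667) + (0.1667)·(0.1667) + (-2.8333)·(-2.8333) + (1.1667)·(1.1667) + (0.1667)·(0.1667)) / 5 = 14.8333/5 = 2.9667
  s[U,V] = ((-0.8333)·(-1.6667) + (2.1667)·(1.3333) + (0.1667)·(1.3333) + (-2.8333)·(-1.6667) + (1.1667)·(-0.6667) + (0.1667)·(1.3333)) / 5 = 8.6667/5 = 1.7333
  s[V,V] = ((-1.6667)·(-1.6667) + (1.3333)·(1.3333) + (1.3333)·(1.3333) + (-1.6667)·(-1.6667) + (-0.6667)·(-0.6667) + (1.3333)·(1.3333)) / 5 = 11.3333/5 = 2.2667
  Sample standard deviations s_i = √(s[i,i]):
  s(U) = √(2.9667) = 1.7224
  s(V) = √(2.2667) = 1.5055

Step 3 — r_{ij} = s_{ij} / (s_i · s_j):
  r[U,U] = 1 (diagonal).
  r[U,V] = 1.7333 / (1.7224 · 1.5055) = 1.7333 / 2.5932 = 0.6684
  r[V,V] = 1 (diagonal).

R is symmetric with unit diagonal. Assembling:

R = [[1, 0.6684],
 [0.6684, 1]]


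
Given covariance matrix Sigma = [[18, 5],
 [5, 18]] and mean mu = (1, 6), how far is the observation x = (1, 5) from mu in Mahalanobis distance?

Step 1 — centre the observation: (x - mu) = (0, -1).

Step 2 — invert Sigma. det(Sigma) = 18·18 - (5)² = 299.
  Sigma^{-1} = (1/det) · [[d, -b], [-b, a]] = [[0.0602, -0.0167],
 [-0.0167, 0.0602]].

Step 3 — form the quadratic (x - mu)^T · Sigma^{-1} · (x - mu):
  Sigma^{-1} · (x - mu) = (0.0167, -0.0602).
  (x - mu)^T · [Sigma^{-1} · (x - mu)] = (0)·(0.0167) + (-1)·(-0.0602) = 0.0602.

Step 4 — take square root: d = √(0.0602) ≈ 0.2454.

d(x, mu) = √(0.0602) ≈ 0.2454


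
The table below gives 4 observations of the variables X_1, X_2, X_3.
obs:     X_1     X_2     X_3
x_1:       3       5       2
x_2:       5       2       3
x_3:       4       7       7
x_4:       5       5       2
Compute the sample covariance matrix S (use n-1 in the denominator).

Step 1 — column means:
  mean(X_1) = (3 + 5 + 4 + 5) / 4 = 17/4 = 4.25
  mean(X_2) = (5 + 2 + 7 + 5) / 4 = 19/4 = 4.75
  mean(X_3) = (2 + 3 + 7 + 2) / 4 = 14/4 = 3.5

Step 2 — sample covariance S[i,j] = (1/(n-1)) · Σ_k (x_{k,i} - mean_i) · (x_{k,j} - mean_j), with n-1 = 3.
  S[X_1,X_1] = ((-1.25)·(-1.25) + (0.75)·(0.75) + (-0.25)·(-0.25) + (0.75)·(0.75)) / 3 = 2.75/3 = 0.9167
  S[X_1,X_2] = ((-1.25)·(0.25) + (0.75)·(-2.75) + (-0.25)·(2.25) + (0.75)·(0.25)) / 3 = -2.75/3 = -0.9167
  S[X_1,X_3] = ((-1.25)·(-1.5) + (0.75)·(-0.5) + (-0.25)·(3.5) + (0.75)·(-1.5)) / 3 = -0.5/3 = -0.1667
  S[X_2,X_2] = ((0.25)·(0.25) + (-2.75)·(-2.75) + (2.25)·(2.25) + (0.25)·(0.25)) / 3 = 12.75/3 = 4.25
  S[X_2,X_3] = ((0.25)·(-1.5) + (-2.75)·(-0.5) + (2.25)·(3.5) + (0.25)·(-1.5)) / 3 = 8.5/3 = 2.8333
  S[X_3,X_3] = ((-1.5)·(-1.5) + (-0.5)·(-0.5) + (3.5)·(3.5) + (-1.5)·(-1.5)) / 3 = 17/3 = 5.6667

S is symmetric (S[j,i] = S[i,j]). Assembling:

S = [[0.9167, -0.9167, -0.1667],
 [-0.9167, 4.25, 2.8333],
 [-0.1667, 2.8333, 5.6667]]


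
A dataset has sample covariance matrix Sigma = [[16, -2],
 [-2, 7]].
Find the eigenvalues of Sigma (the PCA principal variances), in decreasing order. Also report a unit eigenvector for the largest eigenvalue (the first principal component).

Step 1 — characteristic polynomial of 2×2 Sigma:
  det(Sigma - λI) = λ² - trace · λ + det = 0.
  trace = 16 + 7 = 23, det = 16·7 - (-2)² = 108.
Step 2 — discriminant:
  Δ = trace² - 4·det = 529 - 432 = 97.
Step 3 — eigenvalues:
  λ = (trace ± √Δ)/2 = (23 ± 9.8489)/2,
  λ_1 = 16.4244,  λ_2 = 6.5756.

Step 4 — unit eigenvector for λ_1: solve (Sigma - λ_1 I)v = 0. First row:
  (16 - 16.4244)·v_x + (-2)·v_y = 0, i.e. (-0.4244)·v_x + (-2)·v_y = 0,
  so v ∝ (b, λ_1 - a) = (-2, 0.4244); multiply by -1 so the first entry is positive: u = (2, -0.4244).
  ||u|| = √((2)² + (-0.4244)²) = √(4.1801) ≈ 2.0445,
  v_1 = u/||u|| ≈ (0.9782, -0.2076) (||v_1|| = 1).

λ_1 = 16.4244,  λ_2 = 6.5756;  v_1 ≈ (0.9782, -0.2076)


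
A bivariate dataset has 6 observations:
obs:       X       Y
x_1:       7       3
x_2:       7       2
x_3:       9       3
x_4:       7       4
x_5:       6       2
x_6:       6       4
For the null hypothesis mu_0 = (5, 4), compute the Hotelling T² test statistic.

Step 1 — sample mean vector:
  mean(X) = (7 + 7 + 9 + 7 + 6 + 6) / 6 = 42/6 = 7
  mean(Y) = (3 + 2 + 3 + 4 + 2 + 4) / 6 = 18/6 = 3
  x̄ = (7, 3),  deviation x̄ - mu_0 = (7, 3) - (5, 4) = (2, -1).

Step 2 — sample covariance matrix, S[i,j] = (1/(n-1)) · Σ_k (x_{k,i} - mean_i) · (x_{k,j} - mean_j), divisor n-1 = 5:
  S[X,X] = ((0)·(0) + (0)·(0) + (2)·(2) + (0)·(0) + (-1)·(-1) + (-1)·(-1)) / 5 = 6/5 = 1.2
  S[X,Y] = ((0)·(0) + (0)·(-1) + (2)·(0) + (0)·(1) + (-1)·(-1) + (-1)·(1)) / 5 = 0/5 = 0
  S[Y,Y] = ((0)·(0) + (-1)·(-1) + (0)·(0) + (1)·(1) + (-1)·(-1) + (1)·(1)) / 5 = 4/5 = 0.8
  S = [[1.2, 0],
 [0, 0.8]].

Step 3 — invert S. det(S) = 1.2·0.8 - (0)² = 0.96.
  S^{-1} = (1/det) · [[d, -b], [-b, a]] = [[0.8333, 0],
 [0, 1.25]].

Step 4 — quadratic form (x̄ - mu_0)^T · S^{-1} · (x̄ - mu_0):
  S^{-1} · (x̄ - mu_0) = (1.6667, -1.25),
  (x̄ - mu_0)^T · [...] = (2)·(1.6667) + (-1)·(-1.25) = 4.5833.

Step 5 — scale by n: T² = 6 · 4.5833 = 27.5.

T² ≈ 27.5


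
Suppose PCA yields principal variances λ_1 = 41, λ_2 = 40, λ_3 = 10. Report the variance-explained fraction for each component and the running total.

Step 1 — total variance = trace(Sigma) = Σ λ_i = 41 + 40 + 10 = 91.

Step 2 — fraction explained by component i = λ_i / Σ λ:
  PC1: 41/91 = 0.4505
  PC2: 40/91 = 0.4396
  PC3: 10/91 = 0.1099

Step 3 — cumulative fraction after k components = (λ_1 + ... + λ_k) / Σ λ:
  k = 1: 41/91 = 0.4505
  k = 2: (41 + 40)/91 = 81/91 = 0.8901
  k = 3: (41 + 40 + 10)/91 = 91/91 = 1

Summary (fraction, with percent):

explained: PC1 0.4505 (45.05%), PC2 0.4396 (43.96%), PC3 0.1099 (10.99%);  cumulative: 0.4505, 0.8901, 1


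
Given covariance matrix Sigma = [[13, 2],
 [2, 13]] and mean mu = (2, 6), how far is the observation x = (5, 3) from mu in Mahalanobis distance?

Step 1 — centre the observation: (x - mu) = (3, -3).

Step 2 — invert Sigma. det(Sigma) = 13·13 - (2)² = 165.
  Sigma^{-1} = (1/det) · [[d, -b], [-b, a]] = [[0.0788, -0.0121],
 [-0.0121, 0.0788]].

Step 3 — form the quadratic (x - mu)^T · Sigma^{-1} · (x - mu):
  Sigma^{-1} · (x - mu) = (0.2727, -0.2727).
  (x - mu)^T · [Sigma^{-1} · (x - mu)] = (3)·(0.2727) + (-3)·(-0.2727) = 1.6364.

Step 4 — take square root: d = √(1.6364) ≈ 1.2792.

d(x, mu) = √(1.6364) ≈ 1.2792


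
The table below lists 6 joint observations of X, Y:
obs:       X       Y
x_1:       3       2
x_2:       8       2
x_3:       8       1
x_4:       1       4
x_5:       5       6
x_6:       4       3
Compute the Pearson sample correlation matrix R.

Step 1 — column means:
  mean(X) = (3 + 8 + 8 + 1 + 5 + 4) / 6 = 29/6 = 4.8333
  mean(Y) = (2 + 2 + 1 + 4 + 6 + 3) / 6 = 18/6 = 3

Step 2 — sample variances and covariances s[i,j] = (1/(n-1)) · Σ_k (x_{k,i} - mean_i) · (x_{k,j} - mean_j), with n-1 = 5:
  s[X,X] = ((-1.8333)·(-1.8333) + (3.1667)·(3.1667) + (3.1667)·(3.1667) + (-3.8333)·(-3.8333) + (0.1667)·(0.1667) + (-0.8333)·(-0.8333)) / 5 = 38.8333/5 = 7.7667
  s[X,Y] = ((-1.8333)·(-1) + (3.1667)·(-1) + (3.1667)·(-2) + (-3.8333)·(1) + (0.1667)·(3) + (-0.8333)·(0)) / 5 = -11/5 = -2.2
  s[Y,Y] = ((-1)·(-1) + (-1)·(-1) + (-2)·(-2) + (1)·(1) + (3)·(3) + (0)·(0)) / 5 = 16/5 = 3.2
  Sample standard deviations s_i = √(s[i,i]):
  s(X) = √(7.7667) = 2.7869
  s(Y) = √(3.2) = 1.7889

Step 3 — r_{ij} = s_{ij} / (s_i · s_j):
  r[X,X] = 1 (diagonal).
  r[X,Y] = -2.2 / (2.7869 · 1.7889) = -2.2 / 4.9853 = -0.4413
  r[Y,Y] = 1 (diagonal).

R is symmetric with unit diagonal. Assembling:

R = [[1, -0.4413],
 [-0.4413, 1]]


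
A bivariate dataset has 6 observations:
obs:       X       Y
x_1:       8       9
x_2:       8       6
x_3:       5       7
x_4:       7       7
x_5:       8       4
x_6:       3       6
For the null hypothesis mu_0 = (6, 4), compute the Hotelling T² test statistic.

Step 1 — sample mean vector:
  mean(X) = (8 + 8 + 5 + 7 + 8 + 3) / 6 = 39/6 = 6.5
  mean(Y) = (9 + 6 + 7 + 7 + 4 + 6) / 6 = 39/6 = 6.5
  x̄ = (6.5, 6.5),  deviation x̄ - mu_0 = (6.5, 6.5) - (6, 4) = (0.5, 2.5).

Step 2 — sample covariance matrix, S[i,j] = (1/(n-1)) · Σ_k (x_{k,i} - mean_i) · (x_{k,j} - mean_j), divisor n-1 = 5:
  S[X,X] = ((1.5)·(1.5) + (1.5)·(1.5) + (-1.5)·(-1.5) + (0.5)·(0.5) + (1.5)·(1.5) + (-3.5)·(-3.5)) / 5 = 21.5/5 = 4.3
  S[X,Y] = ((1.5)·(2.5) + (1.5)·(-0.5) + (-1.5)·(0.5) + (0.5)·(0.5) + (1.5)·(-2.5) + (-3.5)·(-0.5)) / 5 = 0.5/5 = 0.1
  S[Y,Y] = ((2.5)·(2.5) + (-0.5)·(-0.5) + (0.5)·(0.5) + (0.5)·(0.5) + (-2.5)·(-2.5) + (-0.5)·(-0.5)) / 5 = 13.5/5 = 2.7
  S = [[4.3, 0.1],
 [0.1, 2.7]].

Step 3 — invert S. det(S) = 4.3·2.7 - (0.1)² = 11.6.
  S^{-1} = (1/det) · [[d, -b], [-b, a]] = [[0.2328, -0.0086],
 [-0.0086, 0.3707]].

Step 4 — quadratic form (x̄ - mu_0)^T · S^{-1} · (x̄ - mu_0):
  S^{-1} · (x̄ - mu_0) = (0.0948, 0.9224),
  (x̄ - mu_0)^T · [...] = (0.5)·(0.0948) + (2.5)·(0.9224) = 2.3534.

Step 5 — scale by n: T² = 6 · 2.3534 = 14.1207.

T² ≈ 14.1207


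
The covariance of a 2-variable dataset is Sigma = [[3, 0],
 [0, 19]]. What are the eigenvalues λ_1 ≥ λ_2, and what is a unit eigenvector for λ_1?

Step 1 — characteristic polynomial of 2×2 Sigma:
  det(Sigma - λI) = λ² - trace · λ + det = 0.
  trace = 3 + 19 = 22, det = 3·19 - (0)² = 57.
Step 2 — discriminant:
  Δ = trace² - 4·det = 484 - 228 = 256.
Step 3 — eigenvalues:
  λ = (trace ± √Δ)/2 = (22 ± 16)/2,
  λ_1 = 19,  λ_2 = 3.

Step 4 — unit eigenvector for λ_1: Sigma is diagonal, so its eigenvectors are the coordinate axes. λ_1 = 19 is the diagonal entry on the second coordinate axis, hence
  v_1 = (0, 1) (||v_1|| = 1).

λ_1 = 19,  λ_2 = 3;  v_1 ≈ (0, 1)


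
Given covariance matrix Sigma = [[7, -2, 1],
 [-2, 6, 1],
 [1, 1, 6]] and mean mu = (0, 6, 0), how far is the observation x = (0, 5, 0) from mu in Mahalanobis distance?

Step 1 — centre the observation: (x - mu) = (0, -1, 0).

Step 2 — invert Sigma (cofactor / det for 3×3, or solve directly):
  Sigma^{-1} = [[0.1659, 0.0616, -0.0379],
 [0.0616, 0.1943, -0.0427],
 [-0.0379, -0.0427, 0.1801]].

Step 3 — form the quadratic (x - mu)^T · Sigma^{-1} · (x - mu):
  Sigma^{-1} · (x - mu) = (-0.0616, -0.1943, 0.0427).
  (x - mu)^T · [Sigma^{-1} · (x - mu)] = (0)·(-0.0616) + (-1)·(-0.1943) + (0)·(0.0427) = 0.1943.

Step 4 — take square root: d = √(0.1943) ≈ 0.4408.

d(x, mu) = √(0.1943) ≈ 0.4408


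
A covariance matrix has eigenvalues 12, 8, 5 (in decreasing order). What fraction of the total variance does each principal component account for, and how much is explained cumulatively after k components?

Step 1 — total variance = trace(Sigma) = Σ λ_i = 12 + 8 + 5 = 25.

Step 2 — fraction explained by component i = λ_i / Σ λ:
  PC1: 12/25 = 0.48
  PC2: 8/25 = 0.32
  PC3: 5/25 = 0.2

Step 3 — cumulative fraction after k components = (λ_1 + ... + λ_k) / Σ λ:
  k = 1: 12/25 = 0.48
  k = 2: (12 + 8)/25 = 20/25 = 0.8
  k = 3: (12 + 8 + 5)/25 = 25/25 = 1

Summary (fraction, with percent):

explained: PC1 0.48 (48%), PC2 0.32 (32%), PC3 0.2 (20%);  cumulative: 0.48, 0.8, 1


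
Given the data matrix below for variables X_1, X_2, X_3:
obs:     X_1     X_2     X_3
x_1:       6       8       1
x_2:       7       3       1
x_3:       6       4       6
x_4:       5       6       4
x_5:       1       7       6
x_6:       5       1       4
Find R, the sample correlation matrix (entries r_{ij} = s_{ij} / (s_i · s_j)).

Step 1 — column means:
  mean(X_1) = (6 + 7 + 6 + 5 + 1 + 5) / 6 = 30/6 = 5
  mean(X_2) = (8 + 3 + 4 + 6 + 7 + 1) / 6 = 29/6 = 4.8333
  mean(X_3) = (1 + 1 + 6 + 4 + 6 + 4) / 6 = 22/6 = 3.6667

Step 2 — sample variances and covariances s[i,j] = (1/(n-1)) · Σ_k (x_{k,i} - mean_i) · (x_{k,j} - mean_j), with n-1 = 5:
  s[X_1,X_1] = ((1)·(1) + (2)·(2) + (1)·(1) + (0)·(0) + (-4)·(-4) + (0)·(0)) / 5 = 22/5 = 4.4
  s[X_1,X_2] = ((1)·(3.1667) + (2)·(-1.8333) + (1)·(-0.8333) + (0)·(1.1667) + (-4)·(2.1667) + (0)·(-3.8333)) / 5 = -10/5 = -2
  s[X_1,X_3] = ((1)·(-2.6667) + (2)·(-2.6667) + (1)·(2.3333) + (0)·(0.3333) + (-4)·(2.3333) + (0)·(0.3333)) / 5 = -15/5 = -3
  s[X_2,X_2] = ((3.1667)·(3.1667) + (-1.8333)·(-1.8333) + (-0.8333)·(-0.8333) + (1.1667)·(1.1667) + (2.1667)·(2.1667) + (-3.8333)·(-3.8333)) / 5 = 34.8333/5 = 6.9667
  s[X_2,X_3] = ((3.1667)·(-2.6667) + (-1.8333)·(-2.6667) + (-0.8333)·(2.3333) + (1.1667)·(0.3333) + (2.1667)·(2.3333) + (-3.8333)·(0.3333)) / 5 = -1.3333/5 = -0.2667
  s[X_3,X_3] = ((-2.6667)·(-2.6667) + (-2.6667)·(-2.6667) + (2.3333)·(2.3333) + (0.3333)·(0.3333) + (2.3333)·(2.3333) + (0.3333)·(0.3333)) / 5 = 25.3333/5 = 5.0667
  Sample standard deviations s_i = √(s[i,i]):
  s(X_1) = √(4.4) = 2.0976
  s(X_2) = √(6.9667) = 2.6394
  s(X_3) = √(5.0667) = 2.2509

Step 3 — r_{ij} = s_{ij} / (s_i · s_j):
  r[X_1,X_1] = 1 (diagonal).
  r[X_1,X_2] = -2 / (2.0976 · 2.6394) = -2 / 5.5365 = -0.3612
  r[X_1,X_3] = -3 / (2.0976 · 2.2509) = -3 / 4.7216 = -0.6354
  r[X_2,X_2] = 1 (diagonal).
  r[X_2,X_3] = -0.2667 / (2.6394 · 2.2509) = -0.2667 / 5.9412 = -0.0449
  r[X_3,X_3] = 1 (diagonal).

R is symmetric with unit diagonal. Assembling:

R = [[1, -0.3612, -0.6354],
 [-0.3612, 1, -0.0449],
 [-0.6354, -0.0449, 1]]


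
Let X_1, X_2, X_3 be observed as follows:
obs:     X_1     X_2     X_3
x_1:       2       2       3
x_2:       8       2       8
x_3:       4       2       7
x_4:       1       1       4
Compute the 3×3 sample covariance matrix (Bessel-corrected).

Step 1 — column means:
  mean(X_1) = (2 + 8 + 4 + 1) / 4 = 15/4 = 3.75
  mean(X_2) = (2 + 2 + 2 + 1) / 4 = 7/4 = 1.75
  mean(X_3) = (3 + 8 + 7 + 4) / 4 = 22/4 = 5.5

Step 2 — sample covariance S[i,j] = (1/(n-1)) · Σ_k (x_{k,i} - mean_i) · (x_{k,j} - mean_j), with n-1 = 3.
  S[X_1,X_1] = ((-1.75)·(-1.75) + (4.25)·(4.25) + (0.25)·(0.25) + (-2.75)·(-2.75)) / 3 = 28.75/3 = 9.5833
  S[X_1,X_2] = ((-1.75)·(0.25) + (4.25)·(0.25) + (0.25)·(0.25) + (-2.75)·(-0.75)) / 3 = 2.75/3 = 0.9167
  S[X_1,X_3] = ((-1.75)·(-2.5) + (4.25)·(2.5) + (0.25)·(1.5) + (-2.75)·(-1.5)) / 3 = 19.5/3 = 6.5
  S[X_2,X_2] = ((0.25)·(0.25) + (0.25)·(0.25) + (0.25)·(0.25) + (-0.75)·(-0.75)) / 3 = 0.75/3 = 0.25
  S[X_2,X_3] = ((0.25)·(-2.5) + (0.25)·(2.5) + (0.25)·(1.5) + (-0.75)·(-1.5)) / 3 = 1.5/3 = 0.5
  S[X_3,X_3] = ((-2.5)·(-2.5) + (2.5)·(2.5) + (1.5)·(1.5) + (-1.5)·(-1.5)) / 3 = 17/3 = 5.6667

S is symmetric (S[j,i] = S[i,j]). Assembling:

S = [[9.5833, 0.9167, 6.5],
 [0.9167, 0.25, 0.5],
 [6.5, 0.5, 5.6667]]


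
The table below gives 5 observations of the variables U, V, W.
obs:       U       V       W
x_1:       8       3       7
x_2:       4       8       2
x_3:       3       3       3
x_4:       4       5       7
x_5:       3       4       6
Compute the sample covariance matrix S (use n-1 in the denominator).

Step 1 — column means:
  mean(U) = (8 + 4 + 3 + 4 + 3) / 5 = 22/5 = 4.4
  mean(V) = (3 + 8 + 3 + 5 + 4) / 5 = 23/5 = 4.6
  mean(W) = (7 + 2 + 3 + 7 + 6) / 5 = 25/5 = 5

Step 2 — sample covariance S[i,j] = (1/(n-1)) · Σ_k (x_{k,i} - mean_i) · (x_{k,j} - mean_j), with n-1 = 4.
  S[U,U] = ((3.6)·(3.6) + (-0.4)·(-0.4) + (-1.4)·(-1.4) + (-0.4)·(-0.4) + (-1.4)·(-1.4)) / 4 = 17.2/4 = 4.3
  S[U,V] = ((3.6)·(-1.6) + (-0.4)·(3.4) + (-1.4)·(-1.6) + (-0.4)·(0.4) + (-1.4)·(-0.6)) / 4 = -4.2/4 = -1.05
  S[U,W] = ((3.6)·(2) + (-0.4)·(-3) + (-1.4)·(-2) + (-0.4)·(2) + (-1.4)·(1)) / 4 = 9/4 = 2.25
  S[V,V] = ((-1.6)·(-1.6) + (3.4)·(3.4) + (-1.6)·(-1.6) + (0.4)·(0.4) + (-0.6)·(-0.6)) / 4 = 17.2/4 = 4.3
  S[V,W] = ((-1.6)·(2) + (3.4)·(-3) + (-1.6)·(-2) + (0.4)·(2) + (-0.6)·(1)) / 4 = -10/4 = -2.5
  S[W,W] = ((2)·(2) + (-3)·(-3) + (-2)·(-2) + (2)·(2) + (1)·(1)) / 4 = 22/4 = 5.5

S is symmetric (S[j,i] = S[i,j]). Assembling:

S = [[4.3, -1.05, 2.25],
 [-1.05, 4.3, -2.5],
 [2.25, -2.5, 5.5]]


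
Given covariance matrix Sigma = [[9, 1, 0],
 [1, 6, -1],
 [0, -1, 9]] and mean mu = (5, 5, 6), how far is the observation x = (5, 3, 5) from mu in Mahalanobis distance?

Step 1 — centre the observation: (x - mu) = (0, -2, -1).

Step 2 — invert Sigma (cofactor / det for 3×3, or solve directly):
  Sigma^{-1} = [[0.1132, -0.0192, -0.0021],
 [-0.0192, 0.1731, 0.0192],
 [-0.0021, 0.0192, 0.1132]].

Step 3 — form the quadratic (x - mu)^T · Sigma^{-1} · (x - mu):
  Sigma^{-1} · (x - mu) = (0.0406, -0.3654, -0.1517).
  (x - mu)^T · [Sigma^{-1} · (x - mu)] = (0)·(0.0406) + (-2)·(-0.3654) + (-1)·(-0.1517) = 0.8825.

Step 4 — take square root: d = √(0.8825) ≈ 0.9394.

d(x, mu) = √(0.8825) ≈ 0.9394


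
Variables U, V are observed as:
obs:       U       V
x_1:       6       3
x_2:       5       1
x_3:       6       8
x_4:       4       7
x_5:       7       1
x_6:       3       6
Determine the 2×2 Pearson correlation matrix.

Step 1 — column means:
  mean(U) = (6 + 5 + 6 + 4 + 7 + 3) / 6 = 31/6 = 5.1667
  mean(V) = (3 + 1 + 8 + 7 + 1 + 6) / 6 = 26/6 = 4.3333

Step 2 — sample variances and covariances s[i,j] = (1/(n-1)) · Σ_k (x_{k,i} - mean_i) · (x_{k,j} - mean_j), with n-1 = 5:
  s[U,U] = ((0.8333)·(0.8333) + (-0.1667)·(-0.1667) + (0.8333)·(0.8333) + (-1.1667)·(-1.1667) + (1.8333)·(1.8333) + (-2.1667)·(-2.1667)) / 5 = 10.8333/5 = 2.1667
  s[U,V] = ((0.8333)·(-1.3333) + (-0.1667)·(-3.3333) + (0.8333)·(3.6667) + (-1.1667)·(2.6667) + (1.8333)·(-3.3333) + (-2.1667)·(1.6667)) / 5 = -10.3333/5 = -2.0667
  s[V,V] = ((-1.3333)·(-1.3333) + (-3.3333)·(-3.3333) + (3.6667)·(3.6667) + (2.6667)·(2.6667) + (-3.3333)·(-3.3333) + (1.6667)·(1.6667)) / 5 = 47.3333/5 = 9.4667
  Sample standard deviations s_i = √(s[i,i]):
  s(U) = √(2.1667) = 1.472
  s(V) = √(9.4667) = 3.0768

Step 3 — r_{ij} = s_{ij} / (s_i · s_j):
  r[U,U] = 1 (diagonal).
  r[U,V] = -2.0667 / (1.472 · 3.0768) = -2.0667 / 4.5289 = -0.4563
  r[V,V] = 1 (diagonal).

R is symmetric with unit diagonal. Assembling:

R = [[1, -0.4563],
 [-0.4563, 1]]


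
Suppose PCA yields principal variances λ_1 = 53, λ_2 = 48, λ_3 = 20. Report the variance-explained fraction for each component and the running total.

Step 1 — total variance = trace(Sigma) = Σ λ_i = 53 + 48 + 20 = 121.

Step 2 — fraction explained by component i = λ_i / Σ λ:
  PC1: 53/121 = 0.438
  PC2: 48/121 = 0.3967
  PC3: 20/121 = 0.1653

Step 3 — cumulative fraction after k components = (λ_1 + ... + λ_k) / Σ λ:
  k = 1: 53/121 = 0.438
  k = 2: (53 + 48)/121 = 101/121 = 0.8347
  k = 3: (53 + 48 + 20)/121 = 121/121 = 1

Summary (fraction, with percent):

explained: PC1 0.438 (43.8%), PC2 0.3967 (39.67%), PC3 0.1653 (16.53%);  cumulative: 0.438, 0.8347, 1


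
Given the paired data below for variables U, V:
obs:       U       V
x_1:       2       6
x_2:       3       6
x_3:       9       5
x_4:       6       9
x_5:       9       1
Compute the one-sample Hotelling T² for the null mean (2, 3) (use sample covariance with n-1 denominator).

Step 1 — sample mean vector:
  mean(U) = (2 + 3 + 9 + 6 + 9) / 5 = 29/5 = 5.8
  mean(V) = (6 + 6 + 5 + 9 + 1) / 5 = 27/5 = 5.4
  x̄ = (5.8, 5.4),  deviation x̄ - mu_0 = (5.8, 5.4) - (2, 3) = (3.8, 2.4).

Step 2 — sample covariance matrix, S[i,j] = (1/(n-1)) · Σ_k (x_{k,i} - mean_i) · (x_{k,j} - mean_j), divisor n-1 = 4:
  S[U,U] = ((-3.8)·(-3.8) + (-2.8)·(-2.8) + (3.2)·(3.2) + (0.2)·(0.2) + (3.2)·(3.2)) / 4 = 42.8/4 = 10.7
  S[U,V] = ((-3.8)·(0.6) + (-2.8)·(0.6) + (3.2)·(-0.4) + (0.2)·(3.6) + (3.2)·(-4.4)) / 4 = -18.6/4 = -4.65
  S[V,V] = ((0.6)·(0.6) + (0.6)·(0.6) + (-0.4)·(-0.4) + (3.6)·(3.6) + (-4.4)·(-4.4)) / 4 = 33.2/4 = 8.3
  S = [[10.7, -4.65],
 [-4.65, 8.3]].

Step 3 — invert S. det(S) = 10.7·8.3 - (-4.65)² = 67.1875.
  S^{-1} = (1/det) · [[d, -b], [-b, a]] = [[0.1235, 0.0692],
 [0.0692, 0.1593]].

Step 4 — quadratic form (x̄ - mu_0)^T · S^{-1} · (x̄ - mu_0):
  S^{-1} · (x̄ - mu_0) = (0.6355, 0.6452),
  (x̄ - mu_0)^T · [...] = (3.8)·(0.6355) + (2.4)·(0.6452) = 3.9635.

Step 5 — scale by n: T² = 5 · 3.9635 = 19.8177.

T² ≈ 19.8177


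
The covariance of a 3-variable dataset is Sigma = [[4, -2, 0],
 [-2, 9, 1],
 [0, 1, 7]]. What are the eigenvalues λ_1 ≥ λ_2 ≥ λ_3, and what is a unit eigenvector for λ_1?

Step 1 — characteristic polynomial p(λ) = det(λI - Sigma) = λ³ - tr·λ² + c_1·λ - det, where tr = trace, c_1 = sum of the principal 2×2 minors, det = det(Sigma):
  tr = 4 + 9 + 7 = 20,
  c_1 = (4·9 - (-2)²) + (4·7 - (0)²) + (9·7 - (1)²) = 32 + 28 + 62 = 122,
  det = 4·(9·7 - (1)²) - (-2)·((-2)·7 - (1)·(0)) + (0)·((-2)·(1) - 9·(0)) = 4·(62) - (-2)·(-14) + (0)·(-2) = 220.
  So p(λ) = λ³ - 20λ² + 122λ - 220.
Step 2 — look for an integer root (rational root theorem: any rational root is an integer divisor of 220). Testing λ = 10:
  p(10) = 1000 - 2000 + 1220 - 220 = 0  ✓
  Dividing out (λ - 10): p(λ) = (λ - 10)(λ² - 10λ + 22).
Step 3 — remaining eigenvalues from the quadratic λ² - 10λ + 22 = 0:
  Δ = 10² - 4·22 = 100 - 88 = 12,  λ = (10 ± √12)/2 = (10 ± 3.4641)/2 ≈ 6.7321 or 3.2679.
  Sorted: λ_1 = 10,  λ_2 = 6.7321,  λ_3 = 3.2679  (check: sum = 20 = tr ✓).

Step 4 — unit eigenvector for λ_1 = 10: v spans the null space of (Sigma - λ_1 I), whose rows are
  r_1 = (-6, -2, 0),  r_2 = (-2, -1, 1),  r_3 = (0, 1, -3).
  v is orthogonal to every row, so take v ∝ r_1 × r_2 = ((-2)·(1) - (0)·(-1), (0)·(-2) - (-6)·(1), (-6)·(-1) - (-2)·(-2)) = (-2, 6, 2).
  Rescale (divide by 2; multiply by -1 so the first nonzero entry is positive): u = (1, -3, -1).
  ||u|| = √((1)² + (-3)² + (-1)²) = √(11) ≈ 3.3166,  v_1 = u/||u|| ≈ (0.3015, -0.9045, -0.3015) (||v_1|| = 1).

λ_1 = 10,  λ_2 = 6.7321,  λ_3 = 3.2679;  v_1 ≈ (0.3015, -0.9045, -0.3015)


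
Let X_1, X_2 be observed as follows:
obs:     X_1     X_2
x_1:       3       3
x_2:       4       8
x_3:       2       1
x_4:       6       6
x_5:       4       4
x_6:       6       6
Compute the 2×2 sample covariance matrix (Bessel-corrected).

Step 1 — column means:
  mean(X_1) = (3 + 4 + 2 + 6 + 4 + 6) / 6 = 25/6 = 4.1667
  mean(X_2) = (3 + 8 + 1 + 6 + 4 + 6) / 6 = 28/6 = 4.6667

Step 2 — sample covariance S[i,j] = (1/(n-1)) · Σ_k (x_{k,i} - mean_i) · (x_{k,j} - mean_j), with n-1 = 5.
  S[X_1,X_1] = ((-1.1667)·(-1.1667) + (-0.1667)·(-0.1667) + (-2.1667)·(-2.1667) + (1.8333)·(1.8333) + (-0.1667)·(-0.1667) + (1.8333)·(1.8333)) / 5 = 12.8333/5 = 2.5667
  S[X_1,X_2] = ((-1.1667)·(-1.6667) + (-0.1667)·(3.3333) + (-2.1667)·(-3.6667) + (1.8333)·(1.3333) + (-0.1667)·(-0.6667) + (1.8333)·(1.3333)) / 5 = 14.3333/5 = 2.8667
  S[X_2,X_2] = ((-1.6667)·(-1.6667) + (3.3333)·(3.3333) + (-3.6667)·(-3.6667) + (1.3333)·(1.3333) + (-0.6667)·(-0.6667) + (1.3333)·(1.3333)) / 5 = 31.3333/5 = 6.2667

S is symmetric (S[j,i] = S[i,j]). Assembling:

S = [[2.5667, 2.8667],
 [2.8667, 6.2667]]


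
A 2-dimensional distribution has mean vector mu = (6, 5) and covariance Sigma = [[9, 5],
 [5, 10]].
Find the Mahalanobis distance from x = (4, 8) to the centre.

Step 1 — centre the observation: (x - mu) = (-2, 3).

Step 2 — invert Sigma. det(Sigma) = 9·10 - (5)² = 65.
  Sigma^{-1} = (1/det) · [[d, -b], [-b, a]] = [[0.1538, -0.0769],
 [-0.0769, 0.1385]].

Step 3 — form the quadratic (x - mu)^T · Sigma^{-1} · (x - mu):
  Sigma^{-1} · (x - mu) = (-0.5385, 0.5692).
  (x - mu)^T · [Sigma^{-1} · (x - mu)] = (-2)·(-0.5385) + (3)·(0.5692) = 2.7846.

Step 4 — take square root: d = √(2.7846) ≈ 1.6687.

d(x, mu) = √(2.7846) ≈ 1.6687


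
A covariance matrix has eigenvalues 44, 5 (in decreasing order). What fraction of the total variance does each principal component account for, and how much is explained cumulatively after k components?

Step 1 — total variance = trace(Sigma) = Σ λ_i = 44 + 5 = 49.

Step 2 — fraction explained by component i = λ_i / Σ λ:
  PC1: 44/49 = 0.898
  PC2: 5/49 = 0.102

Step 3 — cumulative fraction after k components = (λ_1 + ... + λ_k) / Σ λ:
  k = 1: 44/49 = 0.898
  k = 2: (44 + 5)/49 = 49/49 = 1

Summary (fraction, with percent):

explained: PC1 0.898 (89.8%), PC2 0.102 (10.2%);  cumulative: 0.898, 1


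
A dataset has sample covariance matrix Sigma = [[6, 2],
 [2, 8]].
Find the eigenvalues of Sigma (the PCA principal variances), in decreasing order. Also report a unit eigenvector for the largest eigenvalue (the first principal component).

Step 1 — characteristic polynomial of 2×2 Sigma:
  det(Sigma - λI) = λ² - trace · λ + det = 0.
  trace = 6 + 8 = 14, det = 6·8 - (2)² = 44.
Step 2 — discriminant:
  Δ = trace² - 4·det = 196 - 176 = 20.
Step 3 — eigenvalues:
  λ = (trace ± √Δ)/2 = (14 ± 4.4721)/2,
  λ_1 = 9.2361,  λ_2 = 4.7639.

Step 4 — unit eigenvector for λ_1: solve (Sigma - λ_1 I)v = 0. First row:
  (6 - 9.2361)·v_x + (2)·v_y = 0, i.e. (-3.2361)·v_x + (2)·v_y = 0,
  so v ∝ (b, λ_1 - a) = (2, 3.2361) = u.
  ||u|| = √((2)² + (3.2361)²) = √(14.4721) ≈ 3.8042,
  v_1 = u/||u|| ≈ (0.5257, 0.8507) (||v_1|| = 1).

λ_1 = 9.2361,  λ_2 = 4.7639;  v_1 ≈ (0.5257, 0.8507)


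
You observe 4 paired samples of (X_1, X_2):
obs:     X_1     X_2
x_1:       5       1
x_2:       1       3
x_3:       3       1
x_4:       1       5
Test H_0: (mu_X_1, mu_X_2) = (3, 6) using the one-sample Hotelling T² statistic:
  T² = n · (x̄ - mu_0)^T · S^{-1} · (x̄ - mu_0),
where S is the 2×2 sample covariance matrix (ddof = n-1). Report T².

Step 1 — sample mean vector:
  mean(X_1) = (5 + 1 + 3 + 1) / 4 = 10/4 = 2.5
  mean(X_2) = (1 + 3 + 1 + 5) / 4 = 10/4 = 2.5
  x̄ = (2.5, 2.5),  deviation x̄ - mu_0 = (2.5, 2.5) - (3, 6) = (-0.5, -3.5).

Step 2 — sample covariance matrix, S[i,j] = (1/(n-1)) · Σ_k (x_{k,i} - mean_i) · (x_{k,j} - mean_j), divisor n-1 = 3:
  S[X_1,X_1] = ((2.5)·(2.5) + (-1.5)·(-1.5) + (0.5)·(0.5) + (-1.5)·(-1.5)) / 3 = 11/3 = 3.6667
  S[X_1,X_2] = ((2.5)·(-1.5) + (-1.5)·(0.5) + (0.5)·(-1.5) + (-1.5)·(2.5)) / 3 = -9/3 = -3
  S[X_2,X_2] = ((-1.5)·(-1.5) + (0.5)·(0.5) + (-1.5)·(-1.5) + (2.5)·(2.5)) / 3 = 11/3 = 3.6667
  S = [[3.6667, -3],
 [-3, 3.6667]].

Step 3 — invert S. det(S) = 3.6667·3.6667 - (-3)² = 4.4444.
  S^{-1} = (1/det) · [[d, -b], [-b, a]] = [[0.825, 0.675],
 [0.675, 0.825]].

Step 4 — quadratic form (x̄ - mu_0)^T · S^{-1} · (x̄ - mu_0):
  S^{-1} · (x̄ - mu_0) = (-2.775, -3.225),
  (x̄ - mu_0)^T · [...] = (-0.5)·(-2.775) + (-3.5)·(-3.225) = 12.675.

Step 5 — scale by n: T² = 4 · 12.675 = 50.7.

T² ≈ 50.7


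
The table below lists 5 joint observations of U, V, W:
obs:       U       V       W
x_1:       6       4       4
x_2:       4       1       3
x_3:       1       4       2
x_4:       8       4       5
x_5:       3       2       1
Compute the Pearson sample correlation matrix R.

Step 1 — column means:
  mean(U) = (6 + 4 + 1 + 8 + 3) / 5 = 22/5 = 4.4
  mean(V) = (4 + 1 + 4 + 4 + 2) / 5 = 15/5 = 3
  mean(W) = (4 + 3 + 2 + 5 + 1) / 5 = 15/5 = 3

Step 2 — sample variances and covariances s[i,j] = (1/(n-1)) · Σ_k (x_{k,i} - mean_i) · (x_{k,j} - mean_j), with n-1 = 4:
  s[U,U] = ((1.6)·(1.6) + (-0.4)·(-0.4) + (-3.4)·(-3.4) + (3.6)·(3.6) + (-1.4)·(-1.4)) / 4 = 29.2/4 = 7.3
  s[U,V] = ((1.6)·(1) + (-0.4)·(-2) + (-3.4)·(1) + (3.6)·(1) + (-1.4)·(-1)) / 4 = 4/4 = 1
  s[U,W] = ((1.6)·(1) + (-0.4)·(0) + (-3.4)·(-1) + (3.6)·(2) + (-1.4)·(-2)) / 4 = 15/4 = 3.75
  s[V,V] = ((1)·(1) + (-2)·(-2) + (1)·(1) + (1)·(1) + (-1)·(-1)) / 4 = 8/4 = 2
  s[V,W] = ((1)·(1) + (-2)·(0) + (1)·(-1) + (1)·(2) + (-1)·(-2)) / 4 = 4/4 = 1
  s[W,W] = ((1)·(1) + (0)·(0) + (-1)·(-1) + (2)·(2) + (-2)·(-2)) / 4 = 10/4 = 2.5
  Sample standard deviations s_i = √(s[i,i]):
  s(U) = √(7.3) = 2.7019
  s(V) = √(2) = 1.4142
  s(W) = √(2.5) = 1.5811

Step 3 — r_{ij} = s_{ij} / (s_i · s_j):
  r[U,U] = 1 (diagonal).
  r[U,V] = 1 / (2.7019 · 1.4142) = 1 / 3.821 = 0.2617
  r[U,W] = 3.75 / (2.7019 · 1.5811) = 3.75 / 4.272 = 0.8778
  r[V,V] = 1 (diagonal).
  r[V,W] = 1 / (1.4142 · 1.5811) = 1 / 2.2361 = 0.4472
  r[W,W] = 1 (diagonal).

R is symmetric with unit diagonal. Assembling:

R = [[1, 0.2617, 0.8778],
 [0.2617, 1, 0.4472],
 [0.8778, 0.4472, 1]]


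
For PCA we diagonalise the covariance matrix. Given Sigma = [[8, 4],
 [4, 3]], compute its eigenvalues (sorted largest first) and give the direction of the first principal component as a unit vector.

Step 1 — characteristic polynomial of 2×2 Sigma:
  det(Sigma - λI) = λ² - trace · λ + det = 0.
  trace = 8 + 3 = 11, det = 8·3 - (4)² = 8.
Step 2 — discriminant:
  Δ = trace² - 4·det = 121 - 32 = 89.
Step 3 — eigenvalues:
  λ = (trace ± √Δ)/2 = (11 ± 9.434)/2,
  λ_1 = 10.217,  λ_2 = 0.783.

Step 4 — unit eigenvector for λ_1: solve (Sigma - λ_1 I)v = 0. First row:
  (8 - 10.217)·v_x + (4)·v_y = 0, i.e. (-2.217)·v_x + (4)·v_y = 0,
  so v ∝ (b, λ_1 - a) = (4, 2.217) = u.
  ||u|| = √((4)² + (2.217)²) = √(20.915) ≈ 4.5733,
  v_1 = u/||u|| ≈ (0.8746, 0.4848) (||v_1|| = 1).

λ_1 = 10.217,  λ_2 = 0.783;  v_1 ≈ (0.8746, 0.4848)


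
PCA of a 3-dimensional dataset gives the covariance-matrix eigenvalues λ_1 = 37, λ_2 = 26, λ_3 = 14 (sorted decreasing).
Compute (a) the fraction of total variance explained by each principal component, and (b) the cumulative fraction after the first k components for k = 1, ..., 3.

Step 1 — total variance = trace(Sigma) = Σ λ_i = 37 + 26 + 14 = 77.

Step 2 — fraction explained by component i = λ_i / Σ λ:
  PC1: 37/77 = 0.4805
  PC2: 26/77 = 0.3377
  PC3: 14/77 = 0.1818

Step 3 — cumulative fraction after k components = (λ_1 + ... + λ_k) / Σ λ:
  k = 1: 37/77 = 0.4805
  k = 2: (37 + 26)/77 = 63/77 = 0.8182
  k = 3: (37 + 26 + 14)/77 = 77/77 = 1

Summary (fraction, with percent):

explained: PC1 0.4805 (48.05%), PC2 0.3377 (33.77%), PC3 0.1818 (18.18%);  cumulative: 0.4805, 0.8182, 1


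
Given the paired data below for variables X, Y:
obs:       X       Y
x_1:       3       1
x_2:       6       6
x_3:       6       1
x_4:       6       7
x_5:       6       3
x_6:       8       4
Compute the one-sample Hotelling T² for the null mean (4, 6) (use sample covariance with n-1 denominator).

Step 1 — sample mean vector:
  mean(X) = (3 + 6 + 6 + 6 + 6 + 8) / 6 = 35/6 = 5.8333
  mean(Y) = (1 + 6 + 1 + 7 + 3 + 4) / 6 = 22/6 = 3.6667
  x̄ = (5.8333, 3.6667),  deviation x̄ - mu_0 = (5.8333, 3.6667) - (4, 6) = (1.8333, -2.3333).

Step 2 — sample covariance matrix, S[i,j] = (1/(n-1)) · Σ_k (x_{k,i} - mean_i) · (x_{k,j} - mean_j), divisor n-1 = 5:
  S[X,X] = ((-2.8333)·(-2.8333) + (0.1667)·(0.1667) + (0.1667)·(0.1667) + (0.1667)·(0.1667) + (0.1667)·(0.1667) + (2.1667)·(2.1667)) / 5 = 12.8333/5 = 2.5667
  S[X,Y] = ((-2.8333)·(-2.6667) + (0.1667)·(2.3333) + (0.1667)·(-2.6667) + (0.1667)·(3.3333) + (0.1667)·(-0.6667) + (2.1667)·(0.3333)) / 5 = 8.6667/5 = 1.7333
  S[Y,Y] = ((-2.6667)·(-2.6667) + (2.3333)·(2.3333) + (-2.6667)·(-2.6667) + (3.3333)·(3.3333) + (-0.6667)·(-0.6667) + (0.3333)·(0.3333)) / 5 = 31.3333/5 = 6.2667
  S = [[2.5667, 1.7333],
 [1.7333, 6.2667]].

Step 3 — invert S. det(S) = 2.5667·6.2667 - (1.7333)² = 13.08.
  S^{-1} = (1/det) · [[d, -b], [-b, a]] = [[0.4791, -0.1325],
 [-0.1325, 0.1962]].

Step 4 — quadratic form (x̄ - mu_0)^T · S^{-1} · (x̄ - mu_0):
  S^{-1} · (x̄ - mu_0) = (1.1876, -0.7008),
  (x̄ - mu_0)^T · [...] = (1.8333)·(1.1876) + (-2.3333)·(-0.7008) = 3.8124.

Step 5 — scale by n: T² = 6 · 3.8124 = 22.8746.

T² ≈ 22.8746


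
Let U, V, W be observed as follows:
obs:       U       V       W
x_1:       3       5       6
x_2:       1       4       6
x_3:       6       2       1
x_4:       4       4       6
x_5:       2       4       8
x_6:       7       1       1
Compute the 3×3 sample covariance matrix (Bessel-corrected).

Step 1 — column means:
  mean(U) = (3 + 1 + 6 + 4 + 2 + 7) / 6 = 23/6 = 3.8333
  mean(V) = (5 + 4 + 2 + 4 + 4 + 1) / 6 = 20/6 = 3.3333
  mean(W) = (6 + 6 + 1 + 6 + 8 + 1) / 6 = 28/6 = 4.6667

Step 2 — sample covariance S[i,j] = (1/(n-1)) · Σ_k (x_{k,i} - mean_i) · (x_{k,j} - mean_j), with n-1 = 5.
  S[U,U] = ((-0.8333)·(-0.8333) + (-2.8333)·(-2.8333) + (2.1667)·(2.1667) + (0.1667)·(0.1667) + (-1.8333)·(-1.8333) + (3.1667)·(3.1667)) / 5 = 26.8333/5 = 5.3667
  S[U,V] = ((-0.8333)·(1.6667) + (-2.8333)·(0.6667) + (2.1667)·(-1.3333) + (0.1667)·(0.6667) + (-1.8333)·(0.6667) + (3.1667)·(-2.3333)) / 5 = -14.6667/5 = -2.9333
  S[U,W] = ((-0.8333)·(1.3333) + (-2.8333)·(1.3333) + (2.1667)·(-3.6667) + (0.1667)·(1.3333) + (-1.8333)·(3.3333) + (3.1667)·(-3.6667)) / 5 = -30.3333/5 = -6.0667
  S[V,V] = ((1.6667)·(1.6667) + (0.6667)·(0.6667) + (-1.3333)·(-1.3333) + (0.6667)·(0.6667) + (0.6667)·(0.6667) + (-2.3333)·(-2.3333)) / 5 = 11.3333/5 = 2.2667
  S[V,W] = ((1.6667)·(1.3333) + (0.6667)·(1.3333) + (-1.3333)·(-3.6667) + (0.6667)·(1.3333) + (0.6667)·(3.3333) + (-2.3333)·(-3.6667)) / 5 = 19.6667/5 = 3.9333
  S[W,W] = ((1.3333)·(1.3333) + (1.3333)·(1.3333) + (-3.6667)·(-3.6667) + (1.3333)·(1.3333) + (3.3333)·(3.3333) + (-3.6667)·(-3.6667)) / 5 = 43.3333/5 = 8.6667

S is symmetric (S[j,i] = S[i,j]). Assembling:

S = [[5.3667, -2.9333, -6.0667],
 [-2.9333, 2.2667, 3.9333],
 [-6.0667, 3.9333, 8.6667]]


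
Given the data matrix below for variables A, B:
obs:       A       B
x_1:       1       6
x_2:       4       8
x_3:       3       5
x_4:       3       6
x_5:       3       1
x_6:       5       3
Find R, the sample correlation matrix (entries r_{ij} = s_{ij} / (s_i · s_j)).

Step 1 — column means:
  mean(A) = (1 + 4 + 3 + 3 + 3 + 5) / 6 = 19/6 = 3.1667
  mean(B) = (6 + 8 + 5 + 6 + 1 + 3) / 6 = 29/6 = 4.8333

Step 2 — sample variances and covariances s[i,j] = (1/(n-1)) · Σ_k (x_{k,i} - mean_i) · (x_{k,j} - mean_j), with n-1 = 5:
  s[A,A] = ((-2.1667)·(-2.1667) + (0.8333)·(0.8333) + (-0.1667)·(-0.1667) + (-0.1667)·(-0.1667) + (-0.1667)·(-0.1667) + (1.8333)·(1.8333)) / 5 = 8.8333/5 = 1.7667
  s[A,B] = ((-2.1667)·(1.1667) + (0.8333)·(3.1667) + (-0.1667)·(0.1667) + (-0.1667)·(1.1667) + (-0.1667)·(-3.8333) + (1.8333)·(-1.8333)) / 5 = -2.8333/5 = -0.5667
  s[B,B] = ((1.1667)·(1.1667) + (3.1667)·(3.1667) + (0.1667)·(0.1667) + (1.1667)·(1.1667) + (-3.8333)·(-3.8333) + (-1.8333)·(-1.8333)) / 5 = 30.8333/5 = 6.1667
  Sample standard deviations s_i = √(s[i,i]):
  s(A) = √(1.7667) = 1.3292
  s(B) = √(6.1667) = 2.4833

Step 3 — r_{ij} = s_{ij} / (s_i · s_j):
  r[A,A] = 1 (diagonal).
  r[A,B] = -0.5667 / (1.3292 · 2.4833) = -0.5667 / 3.3007 = -0.1717
  r[B,B] = 1 (diagonal).

R is symmetric with unit diagonal. Assembling:

R = [[1, -0.1717],
 [-0.1717, 1]]


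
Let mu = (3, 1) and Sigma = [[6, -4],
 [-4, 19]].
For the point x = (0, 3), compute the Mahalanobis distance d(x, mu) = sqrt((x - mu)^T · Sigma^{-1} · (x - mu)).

Step 1 — centre the observation: (x - mu) = (-3, 2).

Step 2 — invert Sigma. det(Sigma) = 6·19 - (-4)² = 98.
  Sigma^{-1} = (1/det) · [[d, -b], [-b, a]] = [[0.1939, 0.0408],
 [0.0408, 0.0612]].

Step 3 — form the quadratic (x - mu)^T · Sigma^{-1} · (x - mu):
  Sigma^{-1} · (x - mu) = (-0.5, 0).
  (x - mu)^T · [Sigma^{-1} · (x - mu)] = (-3)·(-0.5) + (2)·(0) = 1.5.

Step 4 — take square root: d = √(1.5) ≈ 1.2247.

d(x, mu) = √(1.5) ≈ 1.2247


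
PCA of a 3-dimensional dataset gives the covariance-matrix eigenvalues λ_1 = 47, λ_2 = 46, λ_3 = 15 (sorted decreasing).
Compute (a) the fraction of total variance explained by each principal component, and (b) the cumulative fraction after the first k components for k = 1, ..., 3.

Step 1 — total variance = trace(Sigma) = Σ λ_i = 47 + 46 + 15 = 108.

Step 2 — fraction explained by component i = λ_i / Σ λ:
  PC1: 47/108 = 0.4352
  PC2: 46/108 = 0.4259
  PC3: 15/108 = 0.1389

Step 3 — cumulative fraction after k components = (λ_1 + ... + λ_k) / Σ λ:
  k = 1: 47/108 = 0.4352
  k = 2: (47 + 46)/108 = 93/108 = 0.8611
  k = 3: (47 + 46 + 15)/108 = 108/108 = 1

Summary (fraction, with percent):

explained: PC1 0.4352 (43.52%), PC2 0.4259 (42.59%), PC3 0.1389 (13.89%);  cumulative: 0.4352, 0.8611, 1


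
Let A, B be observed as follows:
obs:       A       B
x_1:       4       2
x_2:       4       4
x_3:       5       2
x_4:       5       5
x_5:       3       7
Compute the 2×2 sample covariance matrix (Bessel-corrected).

Step 1 — column means:
  mean(A) = (4 + 4 + 5 + 5 + 3) / 5 = 21/5 = 4.2
  mean(B) = (2 + 4 + 2 + 5 + 7) / 5 = 20/5 = 4

Step 2 — sample covariance S[i,j] = (1/(n-1)) · Σ_k (x_{k,i} - mean_i) · (x_{k,j} - mean_j), with n-1 = 4.
  S[A,A] = ((-0.2)·(-0.2) + (-0.2)·(-0.2) + (0.8)·(0.8) + (0.8)·(0.8) + (-1.2)·(-1.2)) / 4 = 2.8/4 = 0.7
  S[A,B] = ((-0.2)·(-2) + (-0.2)·(0) + (0.8)·(-2) + (0.8)·(1) + (-1.2)·(3)) / 4 = -4/4 = -1
  S[B,B] = ((-2)·(-2) + (0)·(0) + (-2)·(-2) + (1)·(1) + (3)·(3)) / 4 = 18/4 = 4.5

S is symmetric (S[j,i] = S[i,j]). Assembling:

S = [[0.7, -1],
 [-1, 4.5]]


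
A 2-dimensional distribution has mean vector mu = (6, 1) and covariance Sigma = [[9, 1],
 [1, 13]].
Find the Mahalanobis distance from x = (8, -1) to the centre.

Step 1 — centre the observation: (x - mu) = (2, -2).

Step 2 — invert Sigma. det(Sigma) = 9·13 - (1)² = 116.
  Sigma^{-1} = (1/det) · [[d, -b], [-b, a]] = [[0.1121, -0.0086],
 [-0.0086, 0.0776]].

Step 3 — form the quadratic (x - mu)^T · Sigma^{-1} · (x - mu):
  Sigma^{-1} · (x - mu) = (0.2414, -0.1724).
  (x - mu)^T · [Sigma^{-1} · (x - mu)] = (2)·(0.2414) + (-2)·(-0.1724) = 0.8276.

Step 4 — take square root: d = √(0.8276) ≈ 0.9097.

d(x, mu) = √(0.8276) ≈ 0.9097


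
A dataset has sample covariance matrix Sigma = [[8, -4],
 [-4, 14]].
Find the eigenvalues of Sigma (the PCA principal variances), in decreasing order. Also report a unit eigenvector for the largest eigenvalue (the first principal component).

Step 1 — characteristic polynomial of 2×2 Sigma:
  det(Sigma - λI) = λ² - trace · λ + det = 0.
  trace = 8 + 14 = 22, det = 8·14 - (-4)² = 96.
Step 2 — discriminant:
  Δ = trace² - 4·det = 484 - 384 = 100.
Step 3 — eigenvalues:
  λ = (trace ± √Δ)/2 = (22 ± 10)/2,
  λ_1 = 16,  λ_2 = 6.

Step 4 — unit eigenvector for λ_1: solve (Sigma - λ_1 I)v = 0. First row:
  (8 - 16)·v_x + (-4)·v_y = 0, i.e. (-8)·v_x + (-4)·v_y = 0,
  so v ∝ (b, λ_1 - a) = (-4, 8); multiply by -1 so the first entry is positive: u = (4, -8).
  ||u|| = √((4)² + (-8)²) = √(80) ≈ 8.9443,
  v_1 = u/||u|| ≈ (0.4472, -0.8944) (||v_1|| = 1).

λ_1 = 16,  λ_2 = 6;  v_1 ≈ (0.4472, -0.8944)


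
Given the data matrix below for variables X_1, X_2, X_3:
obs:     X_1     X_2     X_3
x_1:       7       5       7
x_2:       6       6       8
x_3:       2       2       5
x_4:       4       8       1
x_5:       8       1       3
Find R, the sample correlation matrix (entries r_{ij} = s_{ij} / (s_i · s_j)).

Step 1 — column means:
  mean(X_1) = (7 + 6 + 2 + 4 + 8) / 5 = 27/5 = 5.4
  mean(X_2) = (5 + 6 + 2 + 8 + 1) / 5 = 22/5 = 4.4
  mean(X_3) = (7 + 8 + 5 + 1 + 3) / 5 = 24/5 = 4.8

Step 2 — sample variances and covariances s[i,j] = (1/(n-1)) · Σ_k (x_{k,i} - mean_i) · (x_{k,j} - mean_j), with n-1 = 4:
  s[X_1,X_1] = ((1.6)·(1.6) + (0.6)·(0.6) + (-3.4)·(-3.4) + (-1.4)·(-1.4) + (2.6)·(2.6)) / 4 = 23.2/4 = 5.8
  s[X_1,X_2] = ((1.6)·(0.6) + (0.6)·(1.6) + (-3.4)·(-2.4) + (-1.4)·(3.6) + (2.6)·(-3.4)) / 4 = -3.8/4 = -0.95
  s[X_1,X_3] = ((1.6)·(2.2) + (0.6)·(3.2) + (-3.4)·(0.2) + (-1.4)·(-3.8) + (2.6)·(-1.8)) / 4 = 5.4/4 = 1.35
  s[X_2,X_2] = ((0.6)·(0.6) + (1.6)·(1.6) + (-2.4)·(-2.4) + (3.6)·(3.6) + (-3.4)·(-3.4)) / 4 = 33.2/4 = 8.3
  s[X_2,X_3] = ((0.6)·(2.2) + (1.6)·(3.2) + (-2.4)·(0.2) + (3.6)·(-3.8) + (-3.4)·(-1.8)) / 4 = -1.6/4 = -0.4
  s[X_3,X_3] = ((2.2)·(2.2) + (3.2)·(3.2) + (0.2)·(0.2) + (-3.8)·(-3.8) + (-1.8)·(-1.8)) / 4 = 32.8/4 = 8.2
  Sample standard deviations s_i = √(s[i,i]):
  s(X_1) = √(5.8) = 2.4083
  s(X_2) = √(8.3) = 2.881
  s(X_3) = √(8.2) = 2.8636

Step 3 — r_{ij} = s_{ij} / (s_i · s_j):
  r[X_1,X_1] = 1 (diagonal).
  r[X_1,X_2] = -0.95 / (2.4083 · 2.881) = -0.95 / 6.9383 = -0.1369
  r[X_1,X_3] = 1.35 / (2.4083 · 2.8636) = 1.35 / 6.8964 = 0.1958
  r[X_2,X_2] = 1 (diagonal).
  r[X_2,X_3] = -0.4 / (2.881 · 2.8636) = -0.4 / 8.2498 = -0.0485
  r[X_3,X_3] = 1 (diagonal).

R is symmetric with unit diagonal. Assembling:

R = [[1, -0.1369, 0.1958],
 [-0.1369, 1, -0.0485],
 [0.1958, -0.0485, 1]]
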